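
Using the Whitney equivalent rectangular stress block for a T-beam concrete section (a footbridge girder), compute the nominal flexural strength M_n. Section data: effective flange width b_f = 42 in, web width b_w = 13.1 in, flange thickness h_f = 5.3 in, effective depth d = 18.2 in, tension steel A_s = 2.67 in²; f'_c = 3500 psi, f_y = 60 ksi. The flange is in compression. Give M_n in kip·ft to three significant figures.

M_n ≈ 234 kip·ft

Tension: T = A_s f_y = 2.67 × 60 = 160.2 kips.
Try a within the flange: a = T/(0.85 f'_c b_f) = 160.2/(0.85 × 3.5 × 42) = 1.282 in.
Since a = 1.282 ≤ h_f = 5.3 in, the stress block lies entirely in the flange; analyse as a rectangular beam of width b_f.
M_n = T(d − a/2) = 160.2 × (18.2 − 0.641) = 2813.0 kip·in.
M_n = 2813.0/12 = 234.42 kip·ft.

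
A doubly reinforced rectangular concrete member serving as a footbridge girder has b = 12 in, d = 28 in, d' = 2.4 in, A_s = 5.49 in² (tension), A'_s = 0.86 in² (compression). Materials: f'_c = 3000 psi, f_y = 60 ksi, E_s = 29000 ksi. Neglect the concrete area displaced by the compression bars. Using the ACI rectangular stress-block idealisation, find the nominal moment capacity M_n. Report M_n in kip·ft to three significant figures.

M_n ≈ 653 kip·ft

Assume both steels yield.
a = (A_s − A'_s) f_y/(0.85 f'_c b) = (5.49 − 0.86) × 60/(0.85 × 3 × 12) = 9.078 in.
c = a/β₁ = 9.078/0.85 = 10.680 in; ε'_s = 0.003(c − d')/c = 0.0023 ≥ ε_y = 0.0021, so the compression steel yields.
M_n = (A_s − A'_s) f_y (d − a/2) + A'_s f_y (d − d') = 277.8 × (28 − 4.539) + 51.6 × (28 − 2.4) = 6517.5 + 1321.0 = 7838.5 kip·in = 7838.5/12 = 653.21 kip·ft.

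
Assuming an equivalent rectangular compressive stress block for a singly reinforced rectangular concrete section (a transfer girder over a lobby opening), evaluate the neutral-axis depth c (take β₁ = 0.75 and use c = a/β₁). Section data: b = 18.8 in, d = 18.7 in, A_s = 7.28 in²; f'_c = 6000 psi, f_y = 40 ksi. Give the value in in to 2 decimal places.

c ≈ 4.05 in

T = A_s f_y = 7.28 × 40 = 291.2 kips.
a = T/(0.85 f'_c b) = 291.2/(0.85 × 6 × 18.8) = 3.0371 in.
With β₁ = 0.75, c = a/β₁ = 3.0371/0.75 = 4.05 in.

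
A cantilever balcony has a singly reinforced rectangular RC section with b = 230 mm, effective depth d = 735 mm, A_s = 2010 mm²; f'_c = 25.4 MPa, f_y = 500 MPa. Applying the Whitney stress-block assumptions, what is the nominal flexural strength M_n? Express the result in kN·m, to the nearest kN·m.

M_n ≈ 637 kN·m

T = A_s f_y = 2010 × 500 = 1005000 N = 1005 kN.
From C = T: a = T/(0.85 f'_c b) = 1005000/(0.85 × 25.4 × 230) = 202.39 mm.
M_n = T(d − a/2) = 1005 kN × (735 − 101.195) mm = 636.97 kN·m.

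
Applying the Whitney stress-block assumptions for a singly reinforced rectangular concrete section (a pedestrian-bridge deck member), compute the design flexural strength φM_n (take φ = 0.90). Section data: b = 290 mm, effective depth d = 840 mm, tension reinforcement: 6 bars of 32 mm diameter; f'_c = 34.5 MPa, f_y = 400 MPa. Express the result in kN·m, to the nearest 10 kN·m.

A_s = 6 × 804 = 4824 mm².
T = A_s f_y = 4824 × 400 = 1929600 N = 1929.6 kN.
From C = T: a = T/(0.85 f'_c b) = 1929600/(0.85 × 34.5 × 290) = 226.90 mm.
M_n = T(d − a/2) = 1929.6 kN × (840 − 113.45) mm = 1401.95 kN·m.
φM_n = 0.90 × 1401.95 = 1261.76 kN·m.

φM_n ≈ 1260 kN·m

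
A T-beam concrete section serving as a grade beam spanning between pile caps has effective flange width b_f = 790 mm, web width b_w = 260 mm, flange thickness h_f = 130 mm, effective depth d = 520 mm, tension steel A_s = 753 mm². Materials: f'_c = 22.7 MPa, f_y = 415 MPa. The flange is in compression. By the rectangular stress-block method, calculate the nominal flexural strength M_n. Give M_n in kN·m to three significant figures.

Tension: T = A_s f_y = 753 × 415 = 312495 N.
Try a within the flange: a = T/(0.85 f'_c b_f) = 312495/(0.85 × 22.7 × 790) = 20.50 mm.
Since a = 20.50 ≤ h_f = 130 mm, the stress block lies entirely in the flange; analyse as a rectangular beam of width b_f.
M_n = T(d − a/2) = 312495 × (520 − 10.25) = 159.29 × 10⁶ N·mm.
M_n = 159.29 kN·m.

M_n ≈ 159 kN·m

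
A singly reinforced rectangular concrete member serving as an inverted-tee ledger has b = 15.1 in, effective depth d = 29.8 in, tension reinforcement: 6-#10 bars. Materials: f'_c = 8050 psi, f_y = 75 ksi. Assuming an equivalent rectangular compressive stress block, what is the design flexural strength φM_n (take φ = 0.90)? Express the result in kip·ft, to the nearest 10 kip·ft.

A_s = 6 × 1.27 = 7.62 in².
T = A_s f_y = 7.62 × 75 = 571.5 kips.
a = T/(0.85 f'_c b) = 571.5/(0.85 × 8.05 × 15.1) = 5.531 in.
M_n = T(d − a/2) = 571.5 × (29.8 − 2.7655) = 15450.2 kip·in = 15450.2/12 = 1287.52 kip·ft.
φM_n = 0.90 × 1287.52 = 1158.77 kip·ft.

φM_n ≈ 1160 kip·ft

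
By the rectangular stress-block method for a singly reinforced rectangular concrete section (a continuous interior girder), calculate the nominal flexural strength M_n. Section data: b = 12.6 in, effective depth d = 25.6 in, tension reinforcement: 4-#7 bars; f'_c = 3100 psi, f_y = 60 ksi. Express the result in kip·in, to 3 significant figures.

A_s = 4 × 0.6 = 2.4 in².
T = A_s f_y = 2.4 × 60 = 144 kips.
a = T/(0.85 f'_c b) = 144/(0.85 × 3.1 × 12.6) = 4.337 in.
M_n = T(d − a/2) = 144 × (25.6 − 2.1685) = 3374.1 kip·in.

M_n ≈ 3370 kip·in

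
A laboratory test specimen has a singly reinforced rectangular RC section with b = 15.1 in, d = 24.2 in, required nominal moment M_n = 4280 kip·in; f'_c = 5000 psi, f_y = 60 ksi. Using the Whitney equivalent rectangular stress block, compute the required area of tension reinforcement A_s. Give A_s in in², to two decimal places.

A_s ≈ 3.14 in²

From M_n = 0.85 f'_c a b (d − a/2):
a = d − √(d² − 2M_n/(0.85 f'_c b)) = 24.2 − √(24.2² − 2 × 4280/(0.85 × 5 × 15.1)) = 2.934 in.
A_s = 0.85 f'_c a b / f_y = 0.85 × 5 × 2.934 × 15.1 / 60 = 3.138 in².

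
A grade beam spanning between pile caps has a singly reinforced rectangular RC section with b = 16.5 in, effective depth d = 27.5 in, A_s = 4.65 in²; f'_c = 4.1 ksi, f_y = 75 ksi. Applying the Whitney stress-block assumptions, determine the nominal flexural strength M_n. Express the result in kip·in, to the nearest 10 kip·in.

T = A_s f_y = 4.65 × 75 = 348.75 kips.
a = T/(0.85 f'_c b) = 348.75/(0.85 × 4.1 × 16.5) = 6.065 in.
M_n = T(d − a/2) = 348.75 × (27.5 − 3.0325) = 8533.0 kip·in.

M_n ≈ 8530 kip·in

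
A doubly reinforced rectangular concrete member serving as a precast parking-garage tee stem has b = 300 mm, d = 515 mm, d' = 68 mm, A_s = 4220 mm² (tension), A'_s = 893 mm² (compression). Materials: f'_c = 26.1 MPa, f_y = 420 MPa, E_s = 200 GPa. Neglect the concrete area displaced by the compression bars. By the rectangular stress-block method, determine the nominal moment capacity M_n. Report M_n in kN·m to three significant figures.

Assume both tension and compression steel yield.
Net tension couple steel: A_s − A'_s = 3327 mm².
a = (A_s − A'_s) f_y / (0.85 f'_c b) = 1397340/(0.85 × 26.1 × 300) = 209.95 mm.
c = a/β₁ = 209.95/0.85 = 247.00 mm; ε'_s = 0.003(c − d')/c = 0.0022 ≥ f_y/E_s = 0.0021, so compression steel does yield.
M_n = (A_s − A'_s) f_y (d − a/2) + A'_s f_y (d − d') = [1397340 × (515 − 104.975) + 375060 × (515 − 68)] × 10⁻⁶ = 572.94 + 167.65 = 740.59 kN·m.

M_n ≈ 741 kN·m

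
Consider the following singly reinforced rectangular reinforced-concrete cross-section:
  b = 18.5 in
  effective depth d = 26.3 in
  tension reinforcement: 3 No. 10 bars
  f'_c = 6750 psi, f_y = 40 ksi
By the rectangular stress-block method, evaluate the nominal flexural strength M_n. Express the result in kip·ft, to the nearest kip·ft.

A_s = 3 × 1.27 = 3.81 in².
T = A_s f_y = 3.81 × 40 = 152.4 kips.
a = T/(0.85 f'_c b) = 152.4/(0.85 × 6.75 × 18.5) = 1.436 in.
M_n = T(d − a/2) = 152.4 × (26.3 − 0.718) = 3898.7 kip·in = 3898.7/12 = 324.89 kip·ft.

M_n ≈ 325 kip·ft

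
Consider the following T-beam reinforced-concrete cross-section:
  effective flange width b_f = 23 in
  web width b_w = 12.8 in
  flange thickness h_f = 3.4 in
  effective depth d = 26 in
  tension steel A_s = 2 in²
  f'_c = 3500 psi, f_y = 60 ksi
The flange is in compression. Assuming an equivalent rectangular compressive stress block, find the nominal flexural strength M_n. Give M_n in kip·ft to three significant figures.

M_n ≈ 251 kip·ft

Tension: T = A_s f_y = 2 × 60 = 120 kips.
Try a within the flange: a = T/(0.85 f'_c b_f) = 120/(0.85 × 3.5 × 23) = 1.754 in.
Since a = 1.754 ≤ h_f = 3.4 in, the stress block lies entirely in the flange; analyse as a rectangular beam of width b_f.
M_n = T(d − a/2) = 120 × (26 − 0.877) = 3014.8 kip·in.
M_n = 3014.8/12 = 251.23 kip·ft.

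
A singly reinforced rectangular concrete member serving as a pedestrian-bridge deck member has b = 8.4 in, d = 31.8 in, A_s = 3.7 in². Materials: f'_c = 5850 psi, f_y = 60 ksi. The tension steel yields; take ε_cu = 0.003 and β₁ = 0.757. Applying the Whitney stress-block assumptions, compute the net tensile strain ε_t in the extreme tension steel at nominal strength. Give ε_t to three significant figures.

a = A_s f_y/(0.85 f'_c b) = 5.315 in.
β₁ = 0.757, so c = a/β₁ = 5.315/0.757 = 7.021 in.
From the linear strain diagram with ε_cu = 0.003: ε_t = 0.003 (d − c)/c = 0.003 × (31.8 − 7.021)/7.021 = 0.0106.
Since ε_t ≥ 0.005, the section is tension-controlled.

ε_t ≈ 0.0106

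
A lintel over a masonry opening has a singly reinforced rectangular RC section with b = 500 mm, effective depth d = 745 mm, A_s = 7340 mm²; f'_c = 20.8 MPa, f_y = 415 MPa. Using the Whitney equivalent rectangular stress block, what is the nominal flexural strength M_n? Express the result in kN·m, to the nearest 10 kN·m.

M_n ≈ 1740 kN·m

T = A_s f_y = 7340 × 415 = 3046100 N = 3046.1 kN.
From C = T: a = T/(0.85 f'_c b) = 3046100/(0.85 × 20.8 × 500) = 344.58 mm.
M_n = T(d − a/2) = 3046.1 kN × (745 − 172.29) mm = 1744.53 kN·m.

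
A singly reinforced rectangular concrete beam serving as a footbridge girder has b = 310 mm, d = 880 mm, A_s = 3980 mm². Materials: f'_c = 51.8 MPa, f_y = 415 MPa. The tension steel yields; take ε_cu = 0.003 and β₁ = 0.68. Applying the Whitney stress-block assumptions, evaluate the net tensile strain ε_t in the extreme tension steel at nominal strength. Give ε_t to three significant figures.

a = A_s f_y/(0.85 f'_c b) = 121.01 mm.
β₁ = 0.68, so c = a/β₁ = 121.01/0.68 = 177.96 mm.
From the linear strain diagram with ε_cu = 0.003: ε_t = 0.003 (d − c)/c = 0.003 × (880 − 177.96)/177.96 = 0.0118.
Since ε_t ≥ 0.005, the section is tension-controlled.

ε_t ≈ 0.0118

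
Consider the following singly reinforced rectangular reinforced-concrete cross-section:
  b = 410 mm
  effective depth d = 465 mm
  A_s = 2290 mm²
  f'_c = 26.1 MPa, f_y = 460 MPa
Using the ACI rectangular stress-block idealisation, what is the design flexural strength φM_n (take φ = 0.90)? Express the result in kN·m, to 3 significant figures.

φM_n ≈ 386 kN·m

T = A_s f_y = 2290 × 460 = 1053400 N = 1053.4 kN.
From C = T: a = T/(0.85 f'_c b) = 1053400/(0.85 × 26.1 × 410) = 115.81 mm.
M_n = T(d − a/2) = 1053.4 kN × (465 − 57.905) mm = 428.83 kN·m.
φM_n = 0.90 × 428.83 = 385.95 kN·m.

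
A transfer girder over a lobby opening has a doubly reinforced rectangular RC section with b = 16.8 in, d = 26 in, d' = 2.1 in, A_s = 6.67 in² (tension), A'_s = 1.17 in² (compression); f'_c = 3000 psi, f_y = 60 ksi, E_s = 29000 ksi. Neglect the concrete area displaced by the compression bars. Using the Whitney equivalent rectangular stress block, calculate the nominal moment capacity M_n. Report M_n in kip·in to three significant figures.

M_n ≈ 8990 kip·in

Assume both steels yield.
a = (A_s − A'_s) f_y/(0.85 f'_c b) = (6.67 − 1.17) × 60/(0.85 × 3 × 16.8) = 7.703 in.
c = a/β₁ = 7.703/0.85 = 9.062 in; ε'_s = 0.003(c − d')/c = 0.0023 ≥ ε_y = 0.0021, so the compression steel yields.
M_n = (A_s − A'_s) f_y (d − a/2) + A'_s f_y (d − d') = 330 × (26 − 3.8515) + 70.2 × (26 − 2.1) = 7309.0 + 1677.8 = 8986.8 kip·in.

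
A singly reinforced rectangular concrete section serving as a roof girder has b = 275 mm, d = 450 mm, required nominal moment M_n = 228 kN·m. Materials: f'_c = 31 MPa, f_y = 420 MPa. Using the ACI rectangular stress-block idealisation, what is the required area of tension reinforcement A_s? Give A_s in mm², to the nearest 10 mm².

With M_n = 0.85 f'_c a b (d − a/2), solve the quadratic for a:
a = d − √(d² − 2M_n/(0.85 f'_c b)) = 450 − √(450² − 2 × 228×10⁶/(0.85 × 31 × 275)) = 76.41 mm.
A_s = 0.85 f'_c a b / f_y = 0.85 × 31 × 76.41 × 275 / 420 = 1318.3 mm².

A_s ≈ 1320 mm²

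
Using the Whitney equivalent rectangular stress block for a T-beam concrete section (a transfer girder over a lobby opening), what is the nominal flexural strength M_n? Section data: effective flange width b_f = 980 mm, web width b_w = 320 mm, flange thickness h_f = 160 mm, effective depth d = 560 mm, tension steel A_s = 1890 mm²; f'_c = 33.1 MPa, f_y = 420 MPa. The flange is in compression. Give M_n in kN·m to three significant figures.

M_n ≈ 433 kN·m

Tension: T = A_s f_y = 1890 × 420 = 793800 N.
Try a within the flange: a = T/(0.85 f'_c b_f) = 793800/(0.85 × 33.1 × 980) = 28.79 mm.
Since a = 28.79 ≤ h_f = 160 mm, the stress block lies entirely in the flange; analyse as a rectangular beam of width b_f.
M_n = T(d − a/2) = 793800 × (560 − 14.395) = 433.10 × 10⁶ N·mm.
M_n = 433.10 kN·m.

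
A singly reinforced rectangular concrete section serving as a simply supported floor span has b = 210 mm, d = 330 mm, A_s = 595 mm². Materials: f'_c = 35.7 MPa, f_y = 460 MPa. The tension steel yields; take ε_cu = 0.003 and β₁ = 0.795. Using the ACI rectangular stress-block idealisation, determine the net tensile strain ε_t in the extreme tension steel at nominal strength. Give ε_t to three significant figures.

ε_t ≈ 0.0153

a = A_s f_y/(0.85 f'_c b) = 42.95 mm.
β₁ = 0.795, so c = a/β₁ = 42.95/0.795 = 54.03 mm.
From the linear strain diagram with ε_cu = 0.003: ε_t = 0.003 (d − c)/c = 0.003 × (330 − 54.03)/54.03 = 0.0153.
Since ε_t ≥ 0.005, the section is tension-controlled.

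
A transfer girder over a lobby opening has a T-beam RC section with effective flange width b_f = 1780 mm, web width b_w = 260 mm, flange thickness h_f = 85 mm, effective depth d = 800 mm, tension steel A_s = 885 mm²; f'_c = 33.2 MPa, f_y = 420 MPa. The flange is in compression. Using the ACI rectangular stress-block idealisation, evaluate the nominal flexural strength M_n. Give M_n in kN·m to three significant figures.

M_n ≈ 296 kN·m

Tension: T = A_s f_y = 885 × 420 = 371700 N.
Try a within the flange: a = T/(0.85 f'_c b_f) = 371700/(0.85 × 33.2 × 1780) = 7.40 mm.
Since a = 7.40 ≤ h_f = 85 mm, the stress block lies entirely in the flange; analyse as a rectangular beam of width b_f.
M_n = T(d − a/2) = 371700 × (800 − 3.7) = 295.98 × 10⁶ N·mm.
M_n = 295.98 kN·m.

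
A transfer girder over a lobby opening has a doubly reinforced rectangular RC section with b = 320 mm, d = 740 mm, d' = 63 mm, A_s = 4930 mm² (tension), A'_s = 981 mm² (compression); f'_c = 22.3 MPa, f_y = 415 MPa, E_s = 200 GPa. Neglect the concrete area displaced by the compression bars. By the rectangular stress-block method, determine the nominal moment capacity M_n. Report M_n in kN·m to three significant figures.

Assume both tension and compression steel yield.
Net tension couple steel: A_s − A'_s = 3949 mm².
a = (A_s − A'_s) f_y / (0.85 f'_c b) = 1638835/(0.85 × 22.3 × 320) = 270.19 mm.
c = a/β₁ = 270.19/0.85 = 317.87 mm; ε'_s = 0.003(c − d')/c = 0.0024 ≥ f_y/E_s = 0.0021, so compression steel does yield.
M_n = (A_s − A'_s) f_y (d − a/2) + A'_s f_y (d − d') = [1638835 × (740 − 135.095) + 407115 × (740 − 63)] × 10⁻⁶ = 991.34 + 275.62 = 1266.96 kN·m.

M_n ≈ 1270 kN·m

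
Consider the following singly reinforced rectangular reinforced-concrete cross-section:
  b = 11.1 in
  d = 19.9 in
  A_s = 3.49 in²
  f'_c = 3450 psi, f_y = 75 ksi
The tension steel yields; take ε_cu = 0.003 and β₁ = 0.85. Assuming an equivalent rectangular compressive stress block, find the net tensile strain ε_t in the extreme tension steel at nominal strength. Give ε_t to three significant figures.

a = A_s f_y/(0.85 f'_c b) = 8.041 in.
β₁ = 0.85, so c = a/β₁ = 8.041/0.85 = 9.460 in.
From the linear strain diagram with ε_cu = 0.003: ε_t = 0.003 (d − c)/c = 0.003 × (19.9 − 9.460)/9.460 = 0.00331.
ε_t < 0.004 — the section is over-reinforced for flexure under ACI limits.

ε_t ≈ 0.00331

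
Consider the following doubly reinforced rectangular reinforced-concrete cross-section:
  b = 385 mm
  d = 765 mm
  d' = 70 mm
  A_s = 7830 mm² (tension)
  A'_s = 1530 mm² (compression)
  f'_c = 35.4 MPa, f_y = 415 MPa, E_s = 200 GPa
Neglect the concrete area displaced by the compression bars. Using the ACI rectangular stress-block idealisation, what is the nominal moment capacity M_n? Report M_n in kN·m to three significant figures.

M_n ≈ 2150 kN·m

Assume both tension and compression steel yield.
Net tension couple steel: A_s − A'_s = 6300 mm².
a = (A_s − A'_s) f_y / (0.85 f'_c b) = 2614500/(0.85 × 35.4 × 385) = 225.69 mm.
c = a/β₁ = 225.69/0.797 = 283.17 mm; ε'_s = 0.003(c − d')/c = 0.0023 ≥ f_y/E_s = 0.0021, so compression steel does yield.
M_n = (A_s − A'_s) f_y (d − a/2) + A'_s f_y (d − d') = [2614500 × (765 − 112.845) + 634950 × (765 − 70)] × 10⁻⁶ = 1705.06 + 441.29 = 2146.35 kN·m.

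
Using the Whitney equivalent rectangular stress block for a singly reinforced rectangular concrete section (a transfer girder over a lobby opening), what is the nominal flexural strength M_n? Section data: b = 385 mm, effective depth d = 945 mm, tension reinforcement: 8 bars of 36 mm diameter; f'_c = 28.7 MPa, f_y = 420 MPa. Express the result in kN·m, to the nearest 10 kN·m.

M_n ≈ 2610 kN·m

A_s = 8 × 1018 = 8144 mm².
T = A_s f_y = 8144 × 420 = 3420480 N = 3420.48 kN.
From C = T: a = T/(0.85 f'_c b) = 3420480/(0.85 × 28.7 × 385) = 364.19 mm.
M_n = T(d − a/2) = 3420.48 kN × (945 − 182.095) mm = 2609.50 kN·m.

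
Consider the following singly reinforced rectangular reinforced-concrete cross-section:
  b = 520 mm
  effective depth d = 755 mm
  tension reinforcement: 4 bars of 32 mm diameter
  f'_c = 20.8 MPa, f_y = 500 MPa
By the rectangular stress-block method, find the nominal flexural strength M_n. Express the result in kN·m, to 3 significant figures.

M_n ≈ 1070 kN·m

A_s = 4 × 804 = 3216 mm².
T = A_s f_y = 3216 × 500 = 1608000 N = 1608 kN.
From C = T: a = T/(0.85 f'_c b) = 1608000/(0.85 × 20.8 × 520) = 174.90 mm.
M_n = T(d − a/2) = 1608 kN × (755 − 87.45) mm = 1073.42 kN·m.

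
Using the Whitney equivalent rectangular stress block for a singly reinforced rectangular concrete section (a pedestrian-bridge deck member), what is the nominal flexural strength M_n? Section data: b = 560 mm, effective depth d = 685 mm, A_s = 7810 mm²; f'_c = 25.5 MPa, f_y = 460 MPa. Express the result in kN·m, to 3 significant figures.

T = A_s f_y = 7810 × 460 = 3592600 N = 3592.6 kN.
From C = T: a = T/(0.85 f'_c b) = 3592600/(0.85 × 25.5 × 560) = 295.98 mm.
M_n = T(d − a/2) = 3592.6 kN × (685 − 147.99) mm = 1929.26 kN·m.

M_n ≈ 1930 kN·m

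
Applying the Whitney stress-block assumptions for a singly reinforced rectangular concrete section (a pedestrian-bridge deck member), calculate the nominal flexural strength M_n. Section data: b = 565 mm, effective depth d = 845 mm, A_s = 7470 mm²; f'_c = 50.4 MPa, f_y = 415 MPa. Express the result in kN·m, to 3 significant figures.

M_n ≈ 2420 kN·m

T = A_s f_y = 7470 × 415 = 3100050 N = 3100.05 kN.
From C = T: a = T/(0.85 f'_c b) = 3100050/(0.85 × 50.4 × 565) = 128.08 mm.
M_n = T(d − a/2) = 3100.05 kN × (845 − 64.04) mm = 2421.02 kN·m.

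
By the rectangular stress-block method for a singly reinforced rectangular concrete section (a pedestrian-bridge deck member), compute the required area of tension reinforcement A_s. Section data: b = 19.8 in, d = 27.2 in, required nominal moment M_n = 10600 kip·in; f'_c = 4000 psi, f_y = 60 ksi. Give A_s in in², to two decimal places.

From M_n = 0.85 f'_c a b (d − a/2):
a = d − √(d² − 2M_n/(0.85 f'_c b)) = 27.2 − √(27.2² − 2 × 10600/(0.85 × 4 × 19.8)) = 6.586 in.
A_s = 0.85 f'_c a b / f_y = 0.85 × 4 × 6.586 × 19.8 / 60 = 7.389 in².

A_s ≈ 7.39 in²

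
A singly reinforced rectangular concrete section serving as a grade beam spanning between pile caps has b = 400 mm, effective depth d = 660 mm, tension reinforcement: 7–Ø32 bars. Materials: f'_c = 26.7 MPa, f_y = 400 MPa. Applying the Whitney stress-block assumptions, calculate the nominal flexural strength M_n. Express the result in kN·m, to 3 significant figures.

A_s = 7 × 804 = 5628 mm².
T = A_s f_y = 5628 × 400 = 2251200 N = 2251.2 kN.
From C = T: a = T/(0.85 f'_c b) = 2251200/(0.85 × 26.7 × 400) = 247.98 mm.
M_n = T(d − a/2) = 2251.2 kN × (660 − 123.99) mm = 1206.67 kN·m.

M_n ≈ 1210 kN·m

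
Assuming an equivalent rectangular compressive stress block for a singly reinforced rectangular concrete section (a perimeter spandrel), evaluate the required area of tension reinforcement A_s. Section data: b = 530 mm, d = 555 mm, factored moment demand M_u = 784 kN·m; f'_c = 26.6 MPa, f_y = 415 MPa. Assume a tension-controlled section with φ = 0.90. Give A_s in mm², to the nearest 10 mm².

M_n = M_u/φ = 784/0.90 = 871.111 kN·m.
With M_n = 0.85 f'_c a b (d − a/2), solve the quadratic for a:
a = d − √(d² − 2M_n/(0.85 f'_c b)) = 555 − √(555² − 2 × 871.111×10⁶/(0.85 × 26.6 × 530)) = 151.72 mm.
A_s = 0.85 f'_c a b / f_y = 0.85 × 26.6 × 151.72 × 530 / 415 = 4381.0 mm².

A_s ≈ 4380 mm²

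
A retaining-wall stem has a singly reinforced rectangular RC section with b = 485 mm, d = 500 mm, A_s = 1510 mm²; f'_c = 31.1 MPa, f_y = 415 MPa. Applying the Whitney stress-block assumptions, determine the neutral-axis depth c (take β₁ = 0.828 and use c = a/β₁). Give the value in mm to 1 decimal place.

c ≈ 59.0 mm

T = A_s f_y = 1510 × 415 = 626650 N = 626.65 kN.
Setting C = 0.85 f'_c a b equal to T: a = 626650/(0.85 × 31.1 × 485) = 48.877 mm.
With β₁ = 0.828, c = a/β₁ = 48.877/0.828 = 59.0 mm.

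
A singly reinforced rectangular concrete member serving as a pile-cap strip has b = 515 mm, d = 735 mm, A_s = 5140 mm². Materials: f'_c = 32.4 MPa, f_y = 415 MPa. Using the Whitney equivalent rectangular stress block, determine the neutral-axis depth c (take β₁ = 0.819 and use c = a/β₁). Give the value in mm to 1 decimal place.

c ≈ 183.6 mm

T = A_s f_y = 5140 × 415 = 2133100 N = 2133.1 kN.
Setting C = 0.85 f'_c a b equal to T: a = 2133100/(0.85 × 32.4 × 515) = 150.397 mm.
With β₁ = 0.819, c = a/β₁ = 150.397/0.819 = 183.6 mm.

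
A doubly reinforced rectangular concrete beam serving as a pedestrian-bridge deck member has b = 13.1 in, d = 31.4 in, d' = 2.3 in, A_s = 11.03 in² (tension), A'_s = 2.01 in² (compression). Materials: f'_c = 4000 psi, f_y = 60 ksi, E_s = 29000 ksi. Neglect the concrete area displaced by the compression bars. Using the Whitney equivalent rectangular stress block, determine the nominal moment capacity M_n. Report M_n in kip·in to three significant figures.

Assume both steels yield.
a = (A_s − A'_s) f_y/(0.85 f'_c b) = (11.03 − 2.01) × 60/(0.85 × 4 × 13.1) = 12.151 in.
c = a/β₁ = 12.151/0.85 = 14.295 in; ε'_s = 0.003(c − d')/c = 0.0025 ≥ ε_y = 0.0021, so the compression steel yields.
M_n = (A_s − A'_s) f_y (d − a/2) + A'_s f_y (d − d') = 541.2 × (31.4 − 6.0755) + 120.6 × (31.4 − 2.3) = 13705.6 + 3509.5 = 17215.1 kip·in.

M_n ≈ 17200 kip·in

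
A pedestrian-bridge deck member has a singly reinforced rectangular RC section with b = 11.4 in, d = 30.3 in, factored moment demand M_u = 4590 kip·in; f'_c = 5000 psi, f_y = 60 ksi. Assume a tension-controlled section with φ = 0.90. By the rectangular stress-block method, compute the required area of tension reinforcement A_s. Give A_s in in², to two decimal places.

A_s ≈ 2.99 in²

M_n = M_u/φ = 4590/0.90 = 5100 kip·in.
From M_n = 0.85 f'_c a b (d − a/2):
a = d − √(d² − 2M_n/(0.85 f'_c b)) = 30.3 − √(30.3² − 2 × 5100/(0.85 × 5 × 11.4)) = 3.700 in.
A_s = 0.85 f'_c a b / f_y = 0.85 × 5 × 3.700 × 11.4 / 60 = 2.988 in².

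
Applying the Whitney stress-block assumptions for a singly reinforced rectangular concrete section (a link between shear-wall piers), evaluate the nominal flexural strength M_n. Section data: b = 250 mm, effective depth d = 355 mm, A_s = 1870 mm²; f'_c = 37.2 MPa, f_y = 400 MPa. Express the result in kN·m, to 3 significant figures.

T = A_s f_y = 1870 × 400 = 748000 N = 748 kN.
From C = T: a = T/(0.85 f'_c b) = 748000/(0.85 × 37.2 × 250) = 94.62 mm.
M_n = T(d − a/2) = 748 kN × (355 − 47.31) mm = 230.15 kN·m.

M_n ≈ 230 kN·m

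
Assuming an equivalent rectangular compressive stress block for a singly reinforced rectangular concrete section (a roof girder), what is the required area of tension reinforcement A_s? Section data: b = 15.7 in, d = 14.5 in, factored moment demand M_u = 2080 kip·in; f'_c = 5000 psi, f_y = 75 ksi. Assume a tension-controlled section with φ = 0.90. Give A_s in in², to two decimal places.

M_n = M_u/φ = 2080/0.90 = 2311.11 kip·in.
From M_n = 0.85 f'_c a b (d − a/2):
a = d − √(d² − 2M_n/(0.85 f'_c b)) = 14.5 − √(14.5² − 2 × 2311.11/(0.85 × 5 × 15.7)) = 2.627 in.
A_s = 0.85 f'_c a b / f_y = 0.85 × 5 × 2.627 × 15.7 / 75 = 2.337 in².

A_s ≈ 2.34 in²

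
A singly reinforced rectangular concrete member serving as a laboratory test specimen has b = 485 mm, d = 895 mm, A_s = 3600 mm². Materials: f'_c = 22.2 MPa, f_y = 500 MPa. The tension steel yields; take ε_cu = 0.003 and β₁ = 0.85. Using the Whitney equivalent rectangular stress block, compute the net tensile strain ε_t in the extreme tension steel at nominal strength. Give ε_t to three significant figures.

ε_t ≈ 0.00860

a = A_s f_y/(0.85 f'_c b) = 196.68 mm.
β₁ = 0.85, so c = a/β₁ = 196.68/0.85 = 231.39 mm.
From the linear strain diagram with ε_cu = 0.003: ε_t = 0.003 (d − c)/c = 0.003 × (895 − 231.39)/231.39 = 0.00860.
Since ε_t ≥ 0.005, the section is tension-controlled.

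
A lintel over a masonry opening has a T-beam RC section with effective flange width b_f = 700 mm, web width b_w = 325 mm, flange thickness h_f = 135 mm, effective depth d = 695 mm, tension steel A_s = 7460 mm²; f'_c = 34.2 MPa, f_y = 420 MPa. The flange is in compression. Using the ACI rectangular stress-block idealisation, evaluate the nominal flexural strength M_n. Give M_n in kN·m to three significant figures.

M_n ≈ 1930 kN·m

Tension: T = A_s f_y = 7460 × 420 = 3133200 N.
Try a within the flange: a = T/(0.85 f'_c b_f) = 3133200/(0.85 × 34.2 × 700) = 153.97 mm.
a = 153.97 > h_f = 135 mm: the block extends into the web. Split into flange-overhang and web parts.
C_f = 0.85 f'_c (b_f − b_w) h_f = 0.85 × 34.2 × (700 − 325) × 135 = 1471669 N.
Remaining web compression depth: a_w = (T − C_f)/(0.85 f'_c b_w) = (3133200 − 1471669)/(0.85 × 34.2 × 325) = 175.87 mm.
M_n = C_f(d − h_f/2) + (T − C_f)(d − a_w/2) = 1471669 × (695 − 67.5) + 1661531 × (695 − 87.935) = 923.47 + 1008.66 = 1932.13 × 10⁶ N·mm.
M_n = 1932.13 kN·m.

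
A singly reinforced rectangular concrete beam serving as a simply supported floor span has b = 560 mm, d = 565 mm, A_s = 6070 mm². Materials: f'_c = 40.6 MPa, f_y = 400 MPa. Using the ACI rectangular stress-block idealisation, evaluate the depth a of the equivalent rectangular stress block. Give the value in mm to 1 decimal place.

T = A_s f_y = 6070 × 400 = 2428000 N = 2428 kN.
Setting C = 0.85 f'_c a b equal to T: a = 2428000/(0.85 × 40.6 × 560) = 125.6 mm.

a ≈ 125.6 mm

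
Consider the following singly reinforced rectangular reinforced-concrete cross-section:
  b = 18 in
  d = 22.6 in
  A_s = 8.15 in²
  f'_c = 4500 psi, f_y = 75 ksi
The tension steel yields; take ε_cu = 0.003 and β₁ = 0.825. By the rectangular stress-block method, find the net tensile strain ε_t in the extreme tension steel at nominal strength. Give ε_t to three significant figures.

ε_t ≈ 0.00330

a = A_s f_y/(0.85 f'_c b) = 8.878 in.
β₁ = 0.825, so c = a/β₁ = 8.878/0.825 = 10.761 in.
From the linear strain diagram with ε_cu = 0.003: ε_t = 0.003 (d − c)/c = 0.003 × (22.6 − 10.761)/10.761 = 0.00330.
ε_t < 0.004 — the section is over-reinforced for flexure under ACI limits.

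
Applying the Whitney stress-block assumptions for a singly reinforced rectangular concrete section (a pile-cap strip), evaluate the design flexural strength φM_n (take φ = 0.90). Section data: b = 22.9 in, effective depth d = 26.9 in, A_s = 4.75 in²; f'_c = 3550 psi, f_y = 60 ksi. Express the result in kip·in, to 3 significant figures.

T = A_s f_y = 4.75 × 60 = 285 kips.
a = T/(0.85 f'_c b) = 285/(0.85 × 3.55 × 22.9) = 4.124 in.
M_n = T(d − a/2) = 285 × (26.9 − 2.062) = 7078.8 kip·in.
φM_n = 0.90 × 7078.8 = 6370.9 kip·in.

φM_n ≈ 6370 kip·in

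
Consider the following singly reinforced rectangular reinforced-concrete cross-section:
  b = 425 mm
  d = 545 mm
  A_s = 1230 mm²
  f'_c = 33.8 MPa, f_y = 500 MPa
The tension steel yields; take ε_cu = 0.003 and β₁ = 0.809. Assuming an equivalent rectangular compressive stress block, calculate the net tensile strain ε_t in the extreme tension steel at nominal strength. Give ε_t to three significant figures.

ε_t ≈ 0.0233

a = A_s f_y/(0.85 f'_c b) = 50.37 mm.
β₁ = 0.809, so c = a/β₁ = 50.37/0.809 = 62.26 mm.
From the linear strain diagram with ε_cu = 0.003: ε_t = 0.003 (d − c)/c = 0.003 × (545 − 62.26)/62.26 = 0.0233.
Since ε_t ≥ 0.005, the section is tension-controlled.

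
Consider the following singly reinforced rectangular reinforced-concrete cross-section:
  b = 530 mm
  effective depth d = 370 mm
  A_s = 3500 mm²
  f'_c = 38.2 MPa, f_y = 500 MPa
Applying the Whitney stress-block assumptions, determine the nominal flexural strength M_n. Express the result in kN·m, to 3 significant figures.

M_n ≈ 559 kN·m

T = A_s f_y = 3500 × 500 = 1750000 N = 1750 kN.
From C = T: a = T/(0.85 f'_c b) = 1750000/(0.85 × 38.2 × 530) = 101.69 mm.
M_n = T(d − a/2) = 1750 kN × (370 − 50.845) mm = 558.52 kN·m.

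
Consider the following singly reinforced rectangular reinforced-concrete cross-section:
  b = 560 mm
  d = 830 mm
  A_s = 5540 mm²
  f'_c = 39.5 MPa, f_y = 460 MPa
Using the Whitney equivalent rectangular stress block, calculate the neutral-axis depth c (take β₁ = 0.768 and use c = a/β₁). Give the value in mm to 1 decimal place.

T = A_s f_y = 5540 × 460 = 2548400 N = 2548.4 kN.
Setting C = 0.85 f'_c a b equal to T: a = 2548400/(0.85 × 39.5 × 560) = 135.539 mm.
With β₁ = 0.768, c = a/β₁ = 135.539/0.768 = 176.5 mm.

c ≈ 176.5 mm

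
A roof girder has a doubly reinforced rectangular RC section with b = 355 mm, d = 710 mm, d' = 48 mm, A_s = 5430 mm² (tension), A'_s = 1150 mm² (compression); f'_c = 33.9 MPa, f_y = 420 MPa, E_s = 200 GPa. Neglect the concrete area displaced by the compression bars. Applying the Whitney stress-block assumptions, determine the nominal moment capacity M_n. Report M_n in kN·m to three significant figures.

Assume both tension and compression steel yield.
Net tension couple steel: A_s − A'_s = 4280 mm².
a = (A_s − A'_s) f_y / (0.85 f'_c b) = 1797600/(0.85 × 33.9 × 355) = 175.73 mm.
c = a/β₁ = 175.73/0.808 = 217.49 mm; ε'_s = 0.003(c − d')/c = 0.0023 ≥ f_y/E_s = 0.0021, so compression steel does yield.
M_n = (A_s − A'_s) f_y (d − a/2) + A'_s f_y (d − d') = [1797600 × (710 − 87.865) + 483000 × (710 − 48)] × 10⁻⁶ = 1118.35 + 319.75 = 1438.10 kN·m.

M_n ≈ 1440 kN·m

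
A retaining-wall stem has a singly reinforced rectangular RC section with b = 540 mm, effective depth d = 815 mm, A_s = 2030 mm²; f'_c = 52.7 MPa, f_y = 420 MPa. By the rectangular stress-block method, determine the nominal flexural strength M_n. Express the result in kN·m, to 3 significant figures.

T = A_s f_y = 2030 × 420 = 852600 N = 852.6 kN.
From C = T: a = T/(0.85 f'_c b) = 852600/(0.85 × 52.7 × 540) = 35.25 mm.
M_n = T(d − a/2) = 852.6 kN × (815 − 17.625) mm = 679.84 kN·m.

M_n ≈ 680 kN·m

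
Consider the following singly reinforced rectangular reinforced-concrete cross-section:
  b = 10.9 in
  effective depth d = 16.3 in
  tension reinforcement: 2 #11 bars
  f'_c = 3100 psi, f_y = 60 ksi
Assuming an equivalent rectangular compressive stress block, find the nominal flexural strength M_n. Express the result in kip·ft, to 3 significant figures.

A_s = 2 × 1.56 = 3.12 in².
T = A_s f_y = 3.12 × 60 = 187.2 kips.
a = T/(0.85 f'_c b) = 187.2/(0.85 × 3.1 × 10.9) = 6.518 in.
M_n = T(d − a/2) = 187.2 × (16.3 − 3.259) = 2441.3 kip·in = 2441.3/12 = 203.44 kip·ft.

M_n ≈ 203 kip·ft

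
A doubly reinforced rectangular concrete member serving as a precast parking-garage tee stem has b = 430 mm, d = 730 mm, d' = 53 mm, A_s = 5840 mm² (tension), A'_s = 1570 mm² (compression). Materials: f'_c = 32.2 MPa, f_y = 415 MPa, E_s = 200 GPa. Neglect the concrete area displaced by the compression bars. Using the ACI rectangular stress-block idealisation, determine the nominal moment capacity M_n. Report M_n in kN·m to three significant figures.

Assume both tension and compression steel yield.
Net tension couple steel: A_s − A'_s = 4270 mm².
a = (A_s − A'_s) f_y / (0.85 f'_c b) = 1772050/(0.85 × 32.2 × 430) = 150.57 mm.
c = a/β₁ = 150.57/0.82 = 183.62 mm; ε'_s = 0.003(c − d')/c = 0.0021 ≥ f_y/E_s = 0.0021, so compression steel does yield.
M_n = (A_s − A'_s) f_y (d − a/2) + A'_s f_y (d − d') = [1772050 × (730 − 75.285) + 651550 × (730 − 53)] × 10⁻⁶ = 1160.19 + 441.10 = 1601.29 kN·m.

M_n ≈ 1600 kN·m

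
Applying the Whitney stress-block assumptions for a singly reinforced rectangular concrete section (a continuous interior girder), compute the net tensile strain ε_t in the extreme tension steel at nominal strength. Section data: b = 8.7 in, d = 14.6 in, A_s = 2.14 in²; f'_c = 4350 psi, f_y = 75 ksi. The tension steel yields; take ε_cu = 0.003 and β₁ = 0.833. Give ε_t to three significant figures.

a = A_s f_y/(0.85 f'_c b) = 4.989 in.
β₁ = 0.833, so c = a/β₁ = 4.989/0.833 = 5.989 in.
From the linear strain diagram with ε_cu = 0.003: ε_t = 0.003 (d − c)/c = 0.003 × (14.6 − 5.989)/5.989 = 0.00431.
ε_t is between 0.004 and 0.005 — transition zone.

ε_t ≈ 0.00431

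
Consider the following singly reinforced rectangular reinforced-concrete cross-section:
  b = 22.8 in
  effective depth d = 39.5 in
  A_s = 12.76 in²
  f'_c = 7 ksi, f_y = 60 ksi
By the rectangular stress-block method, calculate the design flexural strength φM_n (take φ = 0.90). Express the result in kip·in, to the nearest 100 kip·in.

φM_n ≈ 25300 kip·in

T = A_s f_y = 12.76 × 60 = 765.6 kips.
a = T/(0.85 f'_c b) = 765.6/(0.85 × 7 × 22.8) = 5.644 in.
M_n = T(d − a/2) = 765.6 × (39.5 − 2.822) = 28080.7 kip·in.
φM_n = 0.90 × 28080.7 = 25272.6 kip·in.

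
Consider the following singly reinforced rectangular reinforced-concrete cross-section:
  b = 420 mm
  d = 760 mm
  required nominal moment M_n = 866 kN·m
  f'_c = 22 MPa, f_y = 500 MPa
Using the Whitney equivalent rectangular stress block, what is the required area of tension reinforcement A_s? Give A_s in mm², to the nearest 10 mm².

A_s ≈ 2550 mm²

With M_n = 0.85 f'_c a b (d − a/2), solve the quadratic for a:
a = d − √(d² − 2M_n/(0.85 f'_c b)) = 760 − √(760² − 2 × 866×10⁶/(0.85 × 22 × 420)) = 162.44 mm.
A_s = 0.85 f'_c a b / f_y = 0.85 × 22 × 162.44 × 420 / 500 = 2551.6 mm².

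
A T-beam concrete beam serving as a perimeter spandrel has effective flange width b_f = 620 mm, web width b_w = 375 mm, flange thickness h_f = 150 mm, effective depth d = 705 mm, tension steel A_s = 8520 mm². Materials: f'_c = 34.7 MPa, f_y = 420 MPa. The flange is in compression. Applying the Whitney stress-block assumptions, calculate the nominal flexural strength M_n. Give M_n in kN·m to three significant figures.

M_n ≈ 2160 kN·m

Tension: T = A_s f_y = 8520 × 420 = 3578400 N.
Try a within the flange: a = T/(0.85 f'_c b_f) = 3578400/(0.85 × 34.7 × 620) = 195.68 mm.
a = 195.68 > h_f = 150 mm: the block extends into the web. Split into flange-overhang and web parts.
C_f = 0.85 f'_c (b_f − b_w) h_f = 0.85 × 34.7 × (620 − 375) × 150 = 1083941 N.
Remaining web compression depth: a_w = (T − C_f)/(0.85 f'_c b_w) = (3578400 − 1083941)/(0.85 × 34.7 × 375) = 225.53 mm.
M_n = C_f(d − h_f/2) + (T − C_f)(d − a_w/2) = 1083941 × (705 − 75) + 2494459 × (705 − 112.765) = 682.88 + 1477.31 = 2160.19 × 10⁶ N·mm.
M_n = 2160.19 kN·m.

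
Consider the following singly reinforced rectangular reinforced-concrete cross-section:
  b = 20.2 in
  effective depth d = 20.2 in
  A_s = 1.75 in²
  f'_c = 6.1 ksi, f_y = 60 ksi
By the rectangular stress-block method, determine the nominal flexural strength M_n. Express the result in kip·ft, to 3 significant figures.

M_n ≈ 172 kip·ft

T = A_s f_y = 1.75 × 60 = 105 kips.
a = T/(0.85 f'_c b) = 105/(0.85 × 6.1 × 20.2) = 1.003 in.
M_n = T(d − a/2) = 105 × (20.2 − 0.5015) = 2068.3 kip·in = 2068.3/12 = 172.36 kip·ft.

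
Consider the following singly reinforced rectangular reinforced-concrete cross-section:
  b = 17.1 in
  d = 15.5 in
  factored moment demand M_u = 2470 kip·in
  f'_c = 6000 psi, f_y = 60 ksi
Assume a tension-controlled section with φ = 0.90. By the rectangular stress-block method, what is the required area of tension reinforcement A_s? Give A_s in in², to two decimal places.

A_s ≈ 3.17 in²

M_n = M_u/φ = 2470/0.90 = 2744.44 kip·in.
From M_n = 0.85 f'_c a b (d − a/2):
a = d − √(d² − 2M_n/(0.85 f'_c b)) = 15.5 − √(15.5² − 2 × 2744.44/(0.85 × 6 × 17.1)) = 2.184 in.
A_s = 0.85 f'_c a b / f_y = 0.85 × 6 × 2.184 × 17.1 / 60 = 3.174 in².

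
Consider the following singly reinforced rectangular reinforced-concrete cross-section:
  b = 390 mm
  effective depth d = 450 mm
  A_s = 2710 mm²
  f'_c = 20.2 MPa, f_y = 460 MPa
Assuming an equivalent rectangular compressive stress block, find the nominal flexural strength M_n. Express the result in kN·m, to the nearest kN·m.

T = A_s f_y = 2710 × 460 = 1246600 N = 1246.6 kN.
From C = T: a = T/(0.85 f'_c b) = 1246600/(0.85 × 20.2 × 390) = 186.16 mm.
M_n = T(d − a/2) = 1246.6 kN × (450 − 93.08) mm = 444.94 kN·m.

M_n ≈ 445 kN·m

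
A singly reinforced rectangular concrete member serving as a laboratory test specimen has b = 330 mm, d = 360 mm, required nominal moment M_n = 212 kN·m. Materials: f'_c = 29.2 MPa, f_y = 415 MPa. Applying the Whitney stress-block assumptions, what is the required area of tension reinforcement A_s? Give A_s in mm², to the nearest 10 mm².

With M_n = 0.85 f'_c a b (d − a/2), solve the quadratic for a:
a = d − √(d² − 2M_n/(0.85 f'_c b)) = 360 − √(360² − 2 × 212×10⁶/(0.85 × 29.2 × 330)) = 81.01 mm.
A_s = 0.85 f'_c a b / f_y = 0.85 × 29.2 × 81.01 × 330 / 415 = 1598.8 mm².

A_s ≈ 1600 mm²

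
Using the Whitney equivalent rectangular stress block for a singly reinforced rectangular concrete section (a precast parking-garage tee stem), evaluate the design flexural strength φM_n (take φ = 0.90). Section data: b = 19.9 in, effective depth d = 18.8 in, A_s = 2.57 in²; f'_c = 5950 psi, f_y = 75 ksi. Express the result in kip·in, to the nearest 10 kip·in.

φM_n ≈ 3100 kip·in

T = A_s f_y = 2.57 × 75 = 192.75 kips.
a = T/(0.85 f'_c b) = 192.75/(0.85 × 5.95 × 19.9) = 1.915 in.
M_n = T(d − a/2) = 192.75 × (18.8 − 0.9575) = 3439.1 kip·in.
φM_n = 0.90 × 3439.1 = 3095.2 kip·in.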